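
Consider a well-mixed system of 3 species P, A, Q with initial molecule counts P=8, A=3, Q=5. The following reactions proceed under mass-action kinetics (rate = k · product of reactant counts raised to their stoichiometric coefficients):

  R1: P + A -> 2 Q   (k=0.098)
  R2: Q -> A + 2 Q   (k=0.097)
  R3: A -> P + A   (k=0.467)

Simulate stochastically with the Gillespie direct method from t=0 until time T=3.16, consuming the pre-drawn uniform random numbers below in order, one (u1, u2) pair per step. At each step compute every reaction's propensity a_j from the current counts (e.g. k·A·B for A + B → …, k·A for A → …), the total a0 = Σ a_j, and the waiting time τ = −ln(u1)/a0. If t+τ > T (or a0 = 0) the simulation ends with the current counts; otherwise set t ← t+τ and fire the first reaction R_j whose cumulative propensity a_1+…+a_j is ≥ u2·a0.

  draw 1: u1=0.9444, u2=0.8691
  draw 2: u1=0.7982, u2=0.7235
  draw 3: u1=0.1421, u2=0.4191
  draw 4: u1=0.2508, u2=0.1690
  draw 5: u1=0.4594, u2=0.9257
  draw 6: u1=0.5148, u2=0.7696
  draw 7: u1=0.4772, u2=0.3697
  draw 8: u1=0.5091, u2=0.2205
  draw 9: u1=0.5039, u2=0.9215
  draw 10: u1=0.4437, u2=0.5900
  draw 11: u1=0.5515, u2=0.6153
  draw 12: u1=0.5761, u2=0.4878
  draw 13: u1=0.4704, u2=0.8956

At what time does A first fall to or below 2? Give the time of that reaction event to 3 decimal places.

Threshold first reached at t = 0.468

t=0.000: P=8 A=3 Q=5
Draw 1: a1=2.352, a2=0.485, a3=1.401, a0=4.238; τ=−ln(0.9444)/4.238=0.013 → t=0.013; u2·a0=0.8691·4.238=3.683; a1+a2=2.837 < 3.683 ≤ a1+…+a3=4.238 → R3 fires; P=9 A=3 Q=5
Draw 2: a1=2.646, a2=0.485, a3=1.401, a0=4.532; τ=−ln(0.7982)/4.532=0.050 → t=0.063; u2·a0=0.7235·4.532=3.279; a1+a2=3.131 < 3.279 ≤ a1+…+a3=4.532 → R3 fires; P=10 A=3 Q=5
Draw 3: a1=2.940, a2=0.485, a3=1.401, a0=4.826; τ=−ln(0.1421)/4.826=0.404 → t=0.468; u2·a0=0.4191·4.826=2.023 ≤ a1=2.940 → R1 fires; P=9 A=2 Q=7
Draw 4: a1=1.764, a2=0.679, a3=0.934, a0=3.377; τ=−ln(0.2508)/3.377=0.410 → t=0.877; u2·a0=0.1690·3.377=0.571 ≤ a1=1.764 → R1 fires; P=8 A=1 Q=9
Draw 5: a1=0.784, a2=0.873, a3=0.467, a0=2.124; τ=−ln(0.4594)/2.124=0.366 → t=1.243; u2·a0=0.9257·2.124=1.966; a1+a2=1.657 < 1.966 ≤ a1+…+a3=2.124 → R3 fires; P=9 A=1 Q=9
Draw 6: a1=0.882, a2=0.873, a3=0.467, a0=2.222; τ=−ln(0.5148)/2.222=0.299 → t=1.542; u2·a0=0.7696·2.222=1.710; a1=0.882 < 1.710 ≤ a1+a2=1.755 → R2 fires; P=9 A=2 Q=10
Draw 7: a1=1.764, a2=0.970, a3=0.934, a0=3.668; τ=−ln(0.4772)/3.668=0.202 → t=1.744; u2·a0=0.3697·3.668=1.356 ≤ a1=1.764 → R1 fires; P=8 A=1 Q=12
Draw 8: a1=0.784, a2=1.164, a3=0.467, a0=2.415; τ=−ln(0.5091)/2.415=0.280 → t=2.023; u2·a0=0.2205·2.415=0.533 ≤ a1=0.784 → R1 fires; P=7 A=0 Q=14
Draw 9: a1=0.000, a2=1.358, a3=0.000, a0=1.358; τ=−ln(0.5039)/1.358=0.505 → t=2.528; u2·a0=0.9215·1.358=1.251; a1=0.000 < 1.251 ≤ a1+a2=1.358 → R2 fires; P=7 A=1 Q=15
Draw 10: a1=0.686, a2=1.455, a3=0.467, a0=2.608; τ=−ln(0.4437)/2.608=0.312 → t=2.840; u2·a0=0.5900·2.608=1.539; a1=0.686 < 1.539 ≤ a1+a2=2.141 → R2 fires; P=7 A=2 Q=16
Draw 11: a1=1.372, a2=1.552, a3=0.934, a0=3.858; τ=−ln(0.5515)/3.858=0.154 → t=2.994; u2·a0=0.6153·3.858=2.374; a1=1.372 < 2.374 ≤ a1+a2=2.924 → R2 fires; P=7 A=3 Q=17
Draw 12: a1=2.058, a2=1.649, a3=1.401, a0=5.108; τ=−ln(0.5761)/5.108=0.108 → t=3.102; u2·a0=0.4878·5.108=2.492; a1=2.058 < 2.492 ≤ a1+a2=3.707 → R2 fires; P=7 A=4 Q=18
Draw 13: a1=2.744, a2=1.746, a3=1.868, a0=6.358; τ=−ln(0.4704)/6.358=0.119 → t=3.221 > T=3.16: stop.
A first becomes ≤ 2 when it reaches 2 at the event at t=0.468.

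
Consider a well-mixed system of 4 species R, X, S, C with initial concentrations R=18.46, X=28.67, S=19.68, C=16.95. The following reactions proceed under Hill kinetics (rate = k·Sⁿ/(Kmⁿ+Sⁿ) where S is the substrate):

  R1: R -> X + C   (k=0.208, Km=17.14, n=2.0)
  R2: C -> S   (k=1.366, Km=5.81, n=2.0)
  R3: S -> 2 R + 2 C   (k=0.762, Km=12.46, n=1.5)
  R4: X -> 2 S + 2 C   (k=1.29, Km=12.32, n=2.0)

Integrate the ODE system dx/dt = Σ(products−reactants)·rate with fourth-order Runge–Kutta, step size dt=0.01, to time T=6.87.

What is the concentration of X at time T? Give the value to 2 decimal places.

X at T = 22.39

RK4 with dt=0.01: 687 steps to T=6.87. Trajectory (selected grid times):
t=0.00: R=18.46 X=28.67 S=19.68 C=16.95
t=0.76: R=19.16 X=27.93 S=21.87 C=18.54
t=1.53: R=19.91 X=27.19 S=24.07 C=20.16
t=2.29: R=20.68 X=26.48 S=26.23 C=21.76
t=3.05: R=21.47 X=25.77 S=28.36 C=23.37
t=3.82: R=22.29 X=25.07 S=30.50 C=25.01
t=4.58: R=23.12 X=24.38 S=32.60 C=26.62
t=5.34: R=23.96 X=23.71 S=34.67 C=28.23
t=6.11: R=24.82 X=23.04 S=36.75 C=29.85
t=6.87: R=25.69 X=22.39 S=38.78 C=31.45
Read off X at T=6.87: 22.39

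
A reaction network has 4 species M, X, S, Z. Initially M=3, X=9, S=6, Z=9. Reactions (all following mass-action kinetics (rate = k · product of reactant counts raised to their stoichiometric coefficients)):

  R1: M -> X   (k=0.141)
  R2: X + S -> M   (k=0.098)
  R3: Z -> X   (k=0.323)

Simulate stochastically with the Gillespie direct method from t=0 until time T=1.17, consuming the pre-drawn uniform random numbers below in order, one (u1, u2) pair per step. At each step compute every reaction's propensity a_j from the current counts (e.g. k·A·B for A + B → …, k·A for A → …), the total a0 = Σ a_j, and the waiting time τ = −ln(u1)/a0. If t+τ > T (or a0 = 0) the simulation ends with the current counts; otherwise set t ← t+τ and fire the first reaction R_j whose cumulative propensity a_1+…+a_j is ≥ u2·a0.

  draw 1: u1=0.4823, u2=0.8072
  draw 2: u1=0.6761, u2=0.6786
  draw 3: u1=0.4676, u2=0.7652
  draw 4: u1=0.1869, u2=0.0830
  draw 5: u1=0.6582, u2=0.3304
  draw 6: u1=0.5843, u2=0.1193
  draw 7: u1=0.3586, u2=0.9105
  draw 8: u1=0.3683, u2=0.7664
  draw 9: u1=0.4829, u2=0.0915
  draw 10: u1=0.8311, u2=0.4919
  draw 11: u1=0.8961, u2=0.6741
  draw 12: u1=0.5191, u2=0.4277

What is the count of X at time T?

t=0.000: M=3 X=9 S=6 Z=9
Draw 1: a1=0.423, a2=5.292, a3=2.907, a0=8.622; τ=−ln(0.4823)/8.622=0.085 → t=0.085; u2·a0=0.8072·8.622=6.960; a1+a2=5.715 < 6.960 ≤ a1+…+a3=8.622 → R3 fires; M=3 X=10 S=6 Z=8
Draw 2: a1=0.423, a2=5.880, a3=2.584, a0=8.887; τ=−ln(0.6761)/8.887=0.044 → t=0.129; u2·a0=0.6786·8.887=6.031; a1=0.423 < 6.031 ≤ a1+a2=6.303 → R2 fires; M=4 X=9 S=5 Z=8
Draw 3: a1=0.564, a2=4.410, a3=2.584, a0=7.558; τ=−ln(0.4676)/7.558=0.101 → t=0.229; u2·a0=0.7652·7.558=5.783; a1+a2=4.974 < 5.783 ≤ a1+…+a3=7.558 → R3 fires; M=4 X=10 S=5 Z=7
Draw 4: a1=0.564, a2=4.900, a3=2.261, a0=7.725; τ=−ln(0.1869)/7.725=0.217 → t=0.446; u2·a0=0.0830·7.725=0.641; a1=0.564 < 0.641 ≤ a1+a2=5.464 → R2 fires; M=5 X=9 S=4 Z=7
Draw 5: a1=0.705, a2=3.528, a3=2.261, a0=6.494; τ=−ln(0.6582)/6.494=0.064 → t=0.511; u2·a0=0.3304·6.494=2.146; a1=0.705 < 2.146 ≤ a1+a2=4.233 → R2 fires; M=6 X=8 S=3 Z=7
Draw 6: a1=0.846, a2=2.352, a3=2.261, a0=5.459; τ=−ln(0.5843)/5.459=0.098 → t=0.609; u2·a0=0.1193·5.459=0.651 ≤ a1=0.846 → R1 fires; M=5 X=9 S=3 Z=7
Draw 7: a1=0.705, a2=2.646, a3=2.261, a0=5.612; τ=−ln(0.3586)/5.612=0.183 → t=0.792; u2·a0=0.9105·5.612=5.110; a1+a2=3.351 < 5.110 ≤ a1+…+a3=5.612 → R3 fires; M=5 X=10 S=3 Z=6
Draw 8: a1=0.705, a2=2.940, a3=1.938, a0=5.583; τ=−ln(0.3683)/5.583=0.179 → t=0.971; u2·a0=0.7664·5.583=4.279; a1+a2=3.645 < 4.279 ≤ a1+…+a3=5.583 → R3 fires; M=5 X=11 S=3 Z=5
Draw 9: a1=0.705, a2=3.234, a3=1.615, a0=5.554; τ=−ln(0.4829)/5.554=0.131 → t=1.102; u2·a0=0.0915·5.554=0.508 ≤ a1=0.705 → R1 fires; M=4 X=12 S=3 Z=5
Draw 10: a1=0.564, a2=3.528, a3=1.615, a0=5.707; τ=−ln(0.8311)/5.707=0.032 → t=1.134; u2·a0=0.4919·5.707=2.807; a1=0.564 < 2.807 ≤ a1+a2=4.092 → R2 fires; M=5 X=11 S=2 Z=5
Draw 11: a1=0.705, a2=2.156, a3=1.615, a0=4.476; τ=−ln(0.8961)/4.476=0.025 → t=1.159; u2·a0=0.6741·4.476=3.017; a1+a2=2.861 < 3.017 ≤ a1+…+a3=4.476 → R3 fires; M=5 X=12 S=2 Z=4
Draw 12: a1=0.705, a2=2.352, a3=1.292, a0=4.349; τ=−ln(0.5191)/4.349=0.151 → t=1.310 > T=1.17: stop.
Read off X at T=1.17: 12

X at T = 12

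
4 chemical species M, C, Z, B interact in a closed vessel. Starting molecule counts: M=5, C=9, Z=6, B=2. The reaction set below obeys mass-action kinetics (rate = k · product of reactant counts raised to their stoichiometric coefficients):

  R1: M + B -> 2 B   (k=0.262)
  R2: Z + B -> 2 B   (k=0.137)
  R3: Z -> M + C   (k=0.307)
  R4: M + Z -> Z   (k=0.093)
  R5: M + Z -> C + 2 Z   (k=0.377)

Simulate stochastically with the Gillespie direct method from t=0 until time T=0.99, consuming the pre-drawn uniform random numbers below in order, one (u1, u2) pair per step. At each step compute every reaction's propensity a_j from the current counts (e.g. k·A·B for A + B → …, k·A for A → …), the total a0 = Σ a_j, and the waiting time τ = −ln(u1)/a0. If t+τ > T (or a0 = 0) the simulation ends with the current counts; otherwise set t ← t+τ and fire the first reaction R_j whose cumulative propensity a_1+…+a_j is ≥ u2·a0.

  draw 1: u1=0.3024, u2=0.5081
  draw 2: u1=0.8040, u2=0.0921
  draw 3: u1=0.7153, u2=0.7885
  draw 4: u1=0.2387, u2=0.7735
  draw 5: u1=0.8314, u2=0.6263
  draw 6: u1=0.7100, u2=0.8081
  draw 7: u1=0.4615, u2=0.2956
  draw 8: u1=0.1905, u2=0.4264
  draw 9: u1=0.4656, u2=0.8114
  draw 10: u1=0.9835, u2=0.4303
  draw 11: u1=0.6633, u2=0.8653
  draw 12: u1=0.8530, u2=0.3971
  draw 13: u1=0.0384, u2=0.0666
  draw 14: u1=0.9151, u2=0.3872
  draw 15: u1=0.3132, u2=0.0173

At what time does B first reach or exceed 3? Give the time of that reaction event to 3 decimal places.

t=0.000: M=5 C=9 Z=6 B=2
Draw 1: a1=2.620, a2=1.644, a3=1.842, a4=2.790, a5=11.310, a0=20.206; τ=−ln(0.3024)/20.206=0.059 → t=0.059; u2·a0=0.5081·20.206=10.267; a1+…+a4=8.896 < 10.267 ≤ a1+…+a5=20.206 → R5 fires; M=4 C=10 Z=7 B=2
Draw 2: a1=2.096, a2=1.918, a3=2.149, a4=2.604, a5=10.556, a0=19.323; τ=−ln(0.8040)/19.323=0.011 → t=0.070; u2·a0=0.0921·19.323=1.780 ≤ a1=2.096 → R1 fires; M=3 C=10 Z=7 B=3
Draw 3: a1=2.358, a2=2.877, a3=2.149, a4=1.953, a5=7.917, a0=17.254; τ=−ln(0.7153)/17.254=0.019 → t=0.090; u2·a0=0.7885·17.254=13.605; a1+…+a4=9.337 < 13.605 ≤ a1+…+a5=17.254 → R5 fires; M=2 C=11 Z=8 B=3
Draw 4: a1=1.572, a2=3.288, a3=2.456, a4=1.488, a5=6.032, a0=14.836; τ=−ln(0.2387)/14.836=0.097 → t=0.186; u2·a0=0.7735·14.836=11.476; a1+…+a4=8.804 < 11.476 ≤ a1+…+a5=14.836 → R5 fires; M=1 C=12 Z=9 B=3
Draw 5: a1=0.786, a2=3.699, a3=2.763, a4=0.837, a5=3.393, a0=11.478; τ=−ln(0.8314)/11.478=0.016 → t=0.203; u2·a0=0.6263·11.478=7.189; a1+a2=4.485 < 7.189 ≤ a1+…+a3=7.248 → R3 fires; M=2 C=13 Z=8 B=3
Draw 6: a1=1.572, a2=3.288, a3=2.456, a4=1.488, a5=6.032, a0=14.836; τ=−ln(0.7100)/14.836=0.023 → t=0.226; u2·a0=0.8081·14.836=11.989; a1+…+a4=8.804 < 11.989 ≤ a1+…+a5=14.836 → R5 fires; M=1 C=14 Z=9 B=3
Draw 7: a1=0.786, a2=3.699, a3=2.763, a4=0.837, a5=3.393, a0=11.478; τ=−ln(0.4615)/11.478=0.067 → t=0.293; u2·a0=0.2956·11.478=3.393; a1=0.786 < 3.393 ≤ a1+a2=4.485 → R2 fires; M=1 C=14 Z=8 B=4
Draw 8: a1=1.048, a2=4.384, a3=2.456, a4=0.744, a5=3.016, a0=11.648; τ=−ln(0.1905)/11.648=0.142 → t=0.435; u2·a0=0.4264·11.648=4.967; a1=1.048 < 4.967 ≤ a1+a2=5.432 → R2 fires; M=1 C=14 Z=7 B=5
Draw 9: a1=1.310, a2=4.795, a3=2.149, a4=0.651, a5=2.639, a0=11.544; τ=−ln(0.4656)/11.544=0.066 → t=0.502; u2·a0=0.8114·11.544=9.367; a1+…+a4=8.905 < 9.367 ≤ a1+…+a5=11.544 → R5 fires; M=0 C=15 Z=8 B=5
Draw 10: a1=0.000, a2=5.480, a3=2.456, a4=0.000, a5=0.000, a0=7.936; τ=−ln(0.9835)/7.936=0.002 → t=0.504; u2·a0=0.4303·7.936=3.415; a1=0.000 < 3.415 ≤ a1+a2=5.480 → R2 fires; M=0 C=15 Z=7 B=6
Draw 11: a1=0.000, a2=5.754, a3=2.149, a4=0.000, a5=0.000, a0=7.903; τ=−ln(0.6633)/7.903=0.052 → t=0.556; u2·a0=0.8653·7.903=6.838; a1+a2=5.754 < 6.838 ≤ a1+…+a3=7.903 → R3 fires; M=1 C=16 Z=6 B=6
Draw 12: a1=1.572, a2=4.932, a3=1.842, a4=0.558, a5=2.262, a0=11.166; τ=−ln(0.8530)/11.166=0.014 → t=0.570; u2·a0=0.3971·11.166=4.434; a1=1.572 < 4.434 ≤ a1+a2=6.504 → R2 fires; M=1 C=16 Z=5 B=7
Draw 13: a1=1.834, a2=4.795, a3=1.535, a4=0.465, a5=1.885, a0=10.514; τ=−ln(0.0384)/10.514=0.310 → t=0.880; u2·a0=0.0666·10.514=0.700 ≤ a1=1.834 → R1 fires; M=0 C=16 Z=5 B=8
Draw 14: a1=0.000, a2=5.480, a3=1.535, a4=0.000, a5=0.000, a0=7.015; τ=−ln(0.9151)/7.015=0.013 → t=0.893; u2·a0=0.3872·7.015=2.716; a1=0.000 < 2.716 ≤ a1+a2=5.480 → R2 fires; M=0 C=16 Z=4 B=9
Draw 15: a1=0.000, a2=4.932, a3=1.228, a4=0.000, a5=0.000, a0=6.160; τ=−ln(0.3132)/6.160=0.188 → t=1.081 > T=0.99: stop.
B first becomes ≥ 3 when it reaches 3 at the event at t=0.070.

Threshold first reached at t = 0.070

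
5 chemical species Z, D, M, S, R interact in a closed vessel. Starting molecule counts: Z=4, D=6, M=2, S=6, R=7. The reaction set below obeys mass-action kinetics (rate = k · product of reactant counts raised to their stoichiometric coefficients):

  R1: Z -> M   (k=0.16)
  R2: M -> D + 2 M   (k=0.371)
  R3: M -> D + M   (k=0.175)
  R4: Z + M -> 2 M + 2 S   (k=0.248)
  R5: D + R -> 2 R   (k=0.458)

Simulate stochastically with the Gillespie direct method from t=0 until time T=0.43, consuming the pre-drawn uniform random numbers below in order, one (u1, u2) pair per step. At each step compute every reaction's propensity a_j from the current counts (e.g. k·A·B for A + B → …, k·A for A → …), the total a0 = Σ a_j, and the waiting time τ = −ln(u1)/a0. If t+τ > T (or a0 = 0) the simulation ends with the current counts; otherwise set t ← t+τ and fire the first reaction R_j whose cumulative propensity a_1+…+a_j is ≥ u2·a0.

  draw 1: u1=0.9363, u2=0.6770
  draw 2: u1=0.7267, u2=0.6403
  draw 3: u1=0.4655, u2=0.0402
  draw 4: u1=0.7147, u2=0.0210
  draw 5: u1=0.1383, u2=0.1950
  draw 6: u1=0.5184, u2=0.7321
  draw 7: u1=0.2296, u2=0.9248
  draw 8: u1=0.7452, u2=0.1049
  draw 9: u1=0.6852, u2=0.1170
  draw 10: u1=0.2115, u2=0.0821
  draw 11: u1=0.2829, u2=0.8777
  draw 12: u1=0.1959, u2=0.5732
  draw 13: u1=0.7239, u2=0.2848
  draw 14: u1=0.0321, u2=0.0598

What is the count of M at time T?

M at T = 6

t=0.000: Z=4 D=6 M=2 S=6 R=7
Draw 1: a1=0.640, a2=0.742, a3=0.350, a4=1.984, a5=19.236, a0=22.952; τ=−ln(0.9363)/22.952=0.003 → t=0.003; u2·a0=0.6770·22.952=15.539; a1+…+a4=3.716 < 15.539 ≤ a1+…+a5=22.952 → R5 fires; Z=4 D=5 M=2 S=6 R=8
Draw 2: a1=0.640, a2=0.742, a3=0.350, a4=1.984, a5=18.320, a0=22.036; τ=−ln(0.7267)/22.036=0.014 → t=0.017; u2·a0=0.6403·22.036=14.110; a1+…+a4=3.716 < 14.110 ≤ a1+…+a5=22.036 → R5 fires; Z=4 D=4 M=2 S=6 R=9
Draw 3: a1=0.640, a2=0.742, a3=0.350, a4=1.984, a5=16.488, a0=20.204; τ=−ln(0.4655)/20.204=0.038 → t=0.055; u2·a0=0.0402·20.204=0.812; a1=0.640 < 0.812 ≤ a1+a2=1.382 → R2 fires; Z=4 D=5 M=3 S=6 R=9
Draw 4: a1=0.640, a2=1.113, a3=0.525, a4=2.976, a5=20.610, a0=25.864; τ=−ln(0.7147)/25.864=0.013 → t=0.068; u2·a0=0.0210·25.864=0.543 ≤ a1=0.640 → R1 fires; Z=3 D=5 M=4 S=6 R=9
Draw 5: a1=0.480, a2=1.484, a3=0.700, a4=2.976, a5=20.610, a0=26.250; τ=−ln(0.1383)/26.250=0.075 → t=0.144; u2·a0=0.1950·26.250=5.119; a1+…+a3=2.664 < 5.119 ≤ a1+…+a4=5.640 → R4 fires; Z=2 D=5 M=5 S=8 R=9
Draw 6: a1=0.320, a2=1.855, a3=0.875, a4=2.480, a5=20.610, a0=26.140; τ=−ln(0.5184)/26.140=0.025 → t=0.169; u2·a0=0.7321·26.140=19.137; a1+…+a4=5.530 < 19.137 ≤ a1+…+a5=26.140 → R5 fires; Z=2 D=4 M=5 S=8 R=10
Draw 7: a1=0.320, a2=1.855, a3=0.875, a4=2.480, a5=18.320, a0=23.850; τ=−ln(0.2296)/23.850=0.062 → t=0.230; u2·a0=0.9248·23.850=22.056; a1+…+a4=5.530 < 22.056 ≤ a1+…+a5=23.850 → R5 fires; Z=2 D=3 M=5 S=8 R=11
Draw 8: a1=0.320, a2=1.855, a3=0.875, a4=2.480, a5=15.114, a0=20.644; τ=−ln(0.7452)/20.644=0.014 → t=0.245; u2·a0=0.1049·20.644=2.166; a1=0.320 < 2.166 ≤ a1+a2=2.175 → R2 fires; Z=2 D=4 M=6 S=8 R=11
Draw 9: a1=0.320, a2=2.226, a3=1.050, a4=2.976, a5=20.152, a0=26.724; τ=−ln(0.6852)/26.724=0.014 → t=0.259; u2·a0=0.1170·26.724=3.127; a1+a2=2.546 < 3.127 ≤ a1+…+a3=3.596 → R3 fires; Z=2 D=5 M=6 S=8 R=11
Draw 10: a1=0.320, a2=2.226, a3=1.050, a4=2.976, a5=25.190, a0=31.762; τ=−ln(0.2115)/31.762=0.049 → t=0.308; u2·a0=0.0821·31.762=2.608; a1+a2=2.546 < 2.608 ≤ a1+…+a3=3.596 → R3 fires; Z=2 D=6 M=6 S=8 R=11
Draw 11: a1=0.320, a2=2.226, a3=1.050, a4=2.976, a5=30.228, a0=36.800; τ=−ln(0.2829)/36.800=0.034 → t=0.342; u2·a0=0.8777·36.800=32.299; a1+…+a4=6.572 < 32.299 ≤ a1+…+a5=36.800 → R5 fires; Z=2 D=5 M=6 S=8 R=12
Draw 12: a1=0.320, a2=2.226, a3=1.050, a4=2.976, a5=27.480, a0=34.052; τ=−ln(0.1959)/34.052=0.048 → t=0.390; u2·a0=0.5732·34.052=19.519; a1+…+a4=6.572 < 19.519 ≤ a1+…+a5=34.052 → R5 fires; Z=2 D=4 M=6 S=8 R=13
Draw 13: a1=0.320, a2=2.226, a3=1.050, a4=2.976, a5=23.816, a0=30.388; τ=−ln(0.7239)/30.388=0.011 → t=0.401; u2·a0=0.2848·30.388=8.655; a1+…+a4=6.572 < 8.655 ≤ a1+…+a5=30.388 → R5 fires; Z=2 D=3 M=6 S=8 R=14
Draw 14: a1=0.320, a2=2.226, a3=1.050, a4=2.976, a5=19.236, a0=25.808; τ=−ln(0.0321)/25.808=0.133 → t=0.534 > T=0.43: stop.
Read off M at T=0.43: 6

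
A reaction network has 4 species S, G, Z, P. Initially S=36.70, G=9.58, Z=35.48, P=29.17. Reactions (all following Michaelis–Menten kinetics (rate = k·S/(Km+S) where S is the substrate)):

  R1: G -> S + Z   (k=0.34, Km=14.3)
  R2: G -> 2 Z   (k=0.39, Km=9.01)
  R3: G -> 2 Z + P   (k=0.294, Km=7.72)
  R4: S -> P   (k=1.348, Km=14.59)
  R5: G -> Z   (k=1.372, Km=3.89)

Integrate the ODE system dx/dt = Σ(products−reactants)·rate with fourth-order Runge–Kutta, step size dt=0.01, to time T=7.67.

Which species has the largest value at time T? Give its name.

Dominant species at T: Z

RK4 with dt=0.01: 767 steps to T=7.67. Trajectory (selected grid times):
t=0.00: S=36.70 G=9.58 Z=35.48 P=29.17
t=0.85: S=35.99 G=8.36 Z=37.00 P=30.12
t=1.70: S=35.28 G=7.20 Z=38.44 P=31.06
t=2.56: S=34.56 G=6.10 Z=39.79 P=31.99
t=3.41: S=33.84 G=5.10 Z=41.03 P=32.90
t=4.26: S=33.11 G=4.19 Z=42.14 P=33.79
t=5.11: S=32.38 G=3.38 Z=43.14 P=34.67
t=5.97: S=31.63 G=2.66 Z=44.01 P=35.54
t=6.82: S=30.89 G=2.05 Z=44.74 P=36.38
t=7.67: S=30.15 G=1.55 Z=45.35 P=37.20
At T=7.67: S=30.15 G=1.55 Z=45.35 P=37.20; the largest is Z.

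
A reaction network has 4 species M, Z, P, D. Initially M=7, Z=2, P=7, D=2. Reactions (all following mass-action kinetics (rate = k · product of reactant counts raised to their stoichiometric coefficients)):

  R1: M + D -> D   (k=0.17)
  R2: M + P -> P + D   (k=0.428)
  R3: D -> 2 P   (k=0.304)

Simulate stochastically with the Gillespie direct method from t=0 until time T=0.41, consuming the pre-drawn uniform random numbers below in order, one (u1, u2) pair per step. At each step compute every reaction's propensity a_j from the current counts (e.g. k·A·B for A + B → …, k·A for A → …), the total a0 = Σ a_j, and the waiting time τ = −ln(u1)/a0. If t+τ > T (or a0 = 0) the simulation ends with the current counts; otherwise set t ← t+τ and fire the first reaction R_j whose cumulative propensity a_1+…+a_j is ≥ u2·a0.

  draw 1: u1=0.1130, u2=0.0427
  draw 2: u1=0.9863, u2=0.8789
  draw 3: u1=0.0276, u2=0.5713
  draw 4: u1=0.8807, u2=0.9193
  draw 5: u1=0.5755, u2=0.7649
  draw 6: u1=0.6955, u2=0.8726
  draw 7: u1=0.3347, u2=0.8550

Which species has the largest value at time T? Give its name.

Dominant species at T: P

t=0.000: M=7 Z=2 P=7 D=2
Draw 1: a1=2.380, a2=20.972, a3=0.608, a0=23.960; τ=−ln(0.1130)/23.960=0.091 → t=0.091; u2·a0=0.0427·23.960=1.023 ≤ a1=2.380 → R1 fires; M=6 Z=2 P=7 D=2
Draw 2: a1=2.040, a2=17.976, a3=0.608, a0=20.624; τ=−ln(0.9863)/20.624=0.001 → t=0.092; u2·a0=0.8789·20.624=18.126; a1=2.040 < 18.126 ≤ a1+a2=20.016 → R2 fires; M=5 Z=2 P=7 D=3
Draw 3: a1=2.550, a2=14.980, a3=0.912, a0=18.442; τ=−ln(0.0276)/18.442=0.195 → t=0.286; u2·a0=0.5713·18.442=10.536; a1=2.550 < 10.536 ≤ a1+a2=17.530 → R2 fires; M=4 Z=2 P=7 D=4
Draw 4: a1=2.720, a2=11.984, a3=1.216, a0=15.920; τ=−ln(0.8807)/15.920=0.008 → t=0.294; u2·a0=0.9193·15.920=14.635; a1=2.720 < 14.635 ≤ a1+a2=14.704 → R2 fires; M=3 Z=2 P=7 D=5
Draw 5: a1=2.550, a2=8.988, a3=1.520, a0=13.058; τ=−ln(0.5755)/13.058=0.042 → t=0.337; u2·a0=0.7649·13.058=9.988; a1=2.550 < 9.988 ≤ a1+a2=11.538 → R2 fires; M=2 Z=2 P=7 D=6
Draw 6: a1=2.040, a2=5.992, a3=1.824, a0=9.856; τ=−ln(0.6955)/9.856=0.037 → t=0.373; u2·a0=0.8726·9.856=8.600; a1+a2=8.032 < 8.600 ≤ a1+…+a3=9.856 → R3 fires; M=2 Z=2 P=9 D=5
Draw 7: a1=1.700, a2=7.704, a3=1.520, a0=10.924; τ=−ln(0.3347)/10.924=0.100 → t=0.474 > T=0.41: stop.
At T=0.41: M=2 Z=2 P=9 D=5; the largest is P.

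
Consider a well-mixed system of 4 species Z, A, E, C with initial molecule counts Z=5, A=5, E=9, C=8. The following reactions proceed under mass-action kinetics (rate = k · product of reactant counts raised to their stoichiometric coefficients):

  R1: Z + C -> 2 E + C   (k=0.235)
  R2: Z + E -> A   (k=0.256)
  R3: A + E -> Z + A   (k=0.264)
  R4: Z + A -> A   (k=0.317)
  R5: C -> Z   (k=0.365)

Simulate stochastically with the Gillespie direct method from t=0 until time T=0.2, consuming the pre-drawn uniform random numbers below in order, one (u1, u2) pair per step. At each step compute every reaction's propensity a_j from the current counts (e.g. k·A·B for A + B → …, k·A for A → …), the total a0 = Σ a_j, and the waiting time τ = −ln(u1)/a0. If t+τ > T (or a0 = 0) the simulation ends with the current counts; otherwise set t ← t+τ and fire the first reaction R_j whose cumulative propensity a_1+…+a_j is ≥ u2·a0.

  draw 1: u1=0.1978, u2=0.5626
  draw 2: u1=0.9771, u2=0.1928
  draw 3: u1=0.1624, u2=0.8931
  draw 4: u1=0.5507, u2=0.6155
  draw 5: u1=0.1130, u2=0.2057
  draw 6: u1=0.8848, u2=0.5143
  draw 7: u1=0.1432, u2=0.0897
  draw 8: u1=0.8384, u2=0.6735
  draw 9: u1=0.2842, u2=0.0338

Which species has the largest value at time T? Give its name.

t=0.000: Z=5 A=5 E=9 C=8
Draw 1: a1=9.400, a2=11.520, a3=11.880, a4=7.925, a5=2.920, a0=43.645; τ=−ln(0.1978)/43.645=0.037 → t=0.037; u2·a0=0.5626·43.645=24.555; a1+a2=20.920 < 24.555 ≤ a1+…+a3=32.800 → R3 fires; Z=6 A=5 E=8 C=8
Draw 2: a1=11.280, a2=12.288, a3=10.560, a4=9.510, a5=2.920, a0=46.558; τ=−ln(0.9771)/46.558=0.000 → t=0.038; u2·a0=0.1928·46.558=8.976 ≤ a1=11.280 → R1 fires; Z=5 A=5 E=10 C=8
Draw 3: a1=9.400, a2=12.800, a3=13.200, a4=7.925, a5=2.920, a0=46.245; τ=−ln(0.1624)/46.245=0.039 → t=0.077; u2·a0=0.8931·46.245=41.301; a1+…+a3=35.400 < 41.301 ≤ a1+…+a4=43.325 → R4 fires; Z=4 A=5 E=10 C=8
Draw 4: a1=7.520, a2=10.240, a3=13.200, a4=6.340, a5=2.920, a0=40.220; τ=−ln(0.5507)/40.220=0.015 → t=0.092; u2·a0=0.6155·40.220=24.755; a1+a2=17.760 < 24.755 ≤ a1+…+a3=30.960 → R3 fires; Z=5 A=5 E=9 C=8
Draw 5: a1=9.400, a2=11.520, a3=11.880, a4=7.925, a5=2.920, a0=43.645; τ=−ln(0.1130)/43.645=0.050 → t=0.142; u2·a0=0.2057·43.645=8.978 ≤ a1=9.400 → R1 fires; Z=4 A=5 E=11 C=8
Draw 6: a1=7.520, a2=11.264, a3=14.520, a4=6.340, a5=2.920, a0=42.564; τ=−ln(0.8848)/42.564=0.003 → t=0.145; u2·a0=0.5143·42.564=21.891; a1+a2=18.784 < 21.891 ≤ a1+…+a3=33.304 → R3 fires; Z=5 A=5 E=10 C=8
Draw 7: a1=9.400, a2=12.800, a3=13.200, a4=7.925, a5=2.920, a0=46.245; τ=−ln(0.1432)/46.245=0.042 → t=0.187; u2·a0=0.0897·46.245=4.148 ≤ a1=9.400 → R1 fires; Z=4 A=5 E=12 C=8
Draw 8: a1=7.520, a2=12.288, a3=15.840, a4=6.340, a5=2.920, a0=44.908; τ=−ln(0.8384)/44.908=0.004 → t=0.191; u2·a0=0.6735·44.908=30.246; a1+a2=19.808 < 30.246 ≤ a1+…+a3=35.648 → R3 fires; Z=5 A=5 E=11 C=8
Draw 9: a1=9.400, a2=14.080, a3=14.520, a4=7.925, a5=2.920, a0=48.845; τ=−ln(0.2842)/48.845=0.026 → t=0.216 > T=0.2: stop.
At T=0.2: Z=5 A=5 E=11 C=8; the largest is E.

Dominant species at T: E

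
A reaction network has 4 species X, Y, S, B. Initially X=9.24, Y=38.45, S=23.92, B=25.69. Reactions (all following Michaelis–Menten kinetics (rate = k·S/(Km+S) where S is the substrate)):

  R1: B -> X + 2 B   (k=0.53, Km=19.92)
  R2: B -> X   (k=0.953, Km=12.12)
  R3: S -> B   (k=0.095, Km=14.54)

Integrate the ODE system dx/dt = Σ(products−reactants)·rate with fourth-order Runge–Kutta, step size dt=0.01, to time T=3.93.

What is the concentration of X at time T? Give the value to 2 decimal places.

X at T = 12.93

RK4 with dt=0.01: 393 steps to T=3.93. Trajectory (selected grid times):
t=0.00: X=9.24 Y=38.45 S=23.92 B=25.69
t=0.44: X=9.66 Y=38.45 S=23.89 B=25.56
t=0.87: X=10.06 Y=38.45 S=23.87 B=25.44
t=1.31: X=10.48 Y=38.45 S=23.84 B=25.31
t=1.75: X=10.89 Y=38.45 S=23.82 B=25.18
t=2.18: X=11.29 Y=38.45 S=23.79 B=25.06
t=2.62: X=11.71 Y=38.45 S=23.77 B=24.93
t=3.06: X=12.12 Y=38.45 S=23.74 B=24.81
t=3.49: X=12.52 Y=38.45 S=23.71 B=24.68
t=3.93: X=12.93 Y=38.45 S=23.69 B=24.56
Read off X at T=3.93: 12.93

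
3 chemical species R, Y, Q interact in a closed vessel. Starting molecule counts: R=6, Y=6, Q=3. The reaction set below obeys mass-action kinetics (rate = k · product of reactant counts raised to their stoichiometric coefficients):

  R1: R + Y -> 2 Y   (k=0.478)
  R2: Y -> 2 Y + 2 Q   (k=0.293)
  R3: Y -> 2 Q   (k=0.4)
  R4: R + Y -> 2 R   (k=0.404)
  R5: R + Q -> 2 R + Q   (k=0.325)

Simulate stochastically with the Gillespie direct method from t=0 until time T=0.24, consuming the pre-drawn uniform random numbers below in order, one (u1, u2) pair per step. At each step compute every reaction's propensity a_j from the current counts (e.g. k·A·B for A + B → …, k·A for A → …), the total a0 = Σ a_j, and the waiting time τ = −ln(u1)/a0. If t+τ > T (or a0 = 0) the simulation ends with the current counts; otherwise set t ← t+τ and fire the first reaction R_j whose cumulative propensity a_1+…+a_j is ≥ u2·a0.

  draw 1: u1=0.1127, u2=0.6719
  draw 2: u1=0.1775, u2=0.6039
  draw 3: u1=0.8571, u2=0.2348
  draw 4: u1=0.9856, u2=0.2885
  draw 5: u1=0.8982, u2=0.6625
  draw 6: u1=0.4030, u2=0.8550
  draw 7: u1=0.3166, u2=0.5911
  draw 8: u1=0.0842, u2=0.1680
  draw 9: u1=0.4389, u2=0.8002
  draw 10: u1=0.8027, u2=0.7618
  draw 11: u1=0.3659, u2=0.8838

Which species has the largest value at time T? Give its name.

Dominant species at T: R

t=0.000: R=6 Y=6 Q=3
Draw 1: a1=17.208, a2=1.758, a3=2.400, a4=14.544, a5=5.850, a0=41.760; τ=−ln(0.1127)/41.760=0.052 → t=0.052; u2·a0=0.6719·41.760=28.059; a1+…+a3=21.366 < 28.059 ≤ a1+…+a4=35.910 → R4 fires; R=7 Y=5 Q=3
Draw 2: a1=16.730, a2=1.465, a3=2.000, a4=14.140, a5=6.825, a0=41.160; τ=−ln(0.1775)/41.160=0.042 → t=0.094; u2·a0=0.6039·41.160=24.857; a1+…+a3=20.195 < 24.857 ≤ a1+…+a4=34.335 → R4 fires; R=8 Y=4 Q=3
Draw 3: a1=15.296, a2=1.172, a3=1.600, a4=12.928, a5=7.800, a0=38.796; τ=−ln(0.8571)/38.796=0.004 → t=0.098; u2·a0=0.2348·38.796=9.109 ≤ a1=15.296 → R1 fires; R=7 Y=5 Q=3
Draw 4: a1=16.730, a2=1.465, a3=2.000, a4=14.140, a5=6.825, a0=41.160; τ=−ln(0.9856)/41.160=0.000 → t=0.099; u2·a0=0.2885·41.160=11.875 ≤ a1=16.730 → R1 fires; R=6 Y=6 Q=3
Draw 5: a1=17.208, a2=1.758, a3=2.400, a4=14.544, a5=5.850, a0=41.760; τ=−ln(0.8982)/41.760=0.003 → t=0.101; u2·a0=0.6625·41.760=27.666; a1+…+a3=21.366 < 27.666 ≤ a1+…+a4=35.910 → R4 fires; R=7 Y=5 Q=3
Draw 6: a1=16.730, a2=1.465, a3=2.000, a4=14.140, a5=6.825, a0=41.160; τ=−ln(0.4030)/41.160=0.022 → t=0.123; u2·a0=0.8550·41.160=35.192; a1+…+a4=34.335 < 35.192 ≤ a1+…+a5=41.160 → R5 fires; R=8 Y=5 Q=3
Draw 7: a1=19.120, a2=1.465, a3=2.000, a4=16.160, a5=7.800, a0=46.545; τ=−ln(0.3166)/46.545=0.025 → t=0.148; u2·a0=0.5911·46.545=27.513; a1+…+a3=22.585 < 27.513 ≤ a1+…+a4=38.745 → R4 fires; R=9 Y=4 Q=3
Draw 8: a1=17.208, a2=1.172, a3=1.600, a4=14.544, a5=8.775, a0=43.299; τ=−ln(0.0842)/43.299=0.057 → t=0.205; u2·a0=0.1680·43.299=7.274 ≤ a1=17.208 → R1 fires; R=8 Y=5 Q=3
Draw 9: a1=19.120, a2=1.465, a3=2.000, a4=16.160, a5=7.800, a0=46.545; τ=−ln(0.4389)/46.545=0.018 → t=0.223; u2·a0=0.8002·46.545=37.245; a1+…+a3=22.585 < 37.245 ≤ a1+…+a4=38.745 → R4 fires; R=9 Y=4 Q=3
Draw 10: a1=17.208, a2=1.172, a3=1.600, a4=14.544, a5=8.775, a0=43.299; τ=−ln(0.8027)/43.299=0.005 → t=0.228; u2·a0=0.7618·43.299=32.985; a1+…+a3=19.980 < 32.985 ≤ a1+…+a4=34.524 → R4 fires; R=10 Y=3 Q=3
Draw 11: a1=14.340, a2=0.879, a3=1.200, a4=12.120, a5=9.750, a0=38.289; τ=−ln(0.3659)/38.289=0.026 → t=0.254 > T=0.24: stop.
At T=0.24: R=10 Y=3 Q=3; the largest is R.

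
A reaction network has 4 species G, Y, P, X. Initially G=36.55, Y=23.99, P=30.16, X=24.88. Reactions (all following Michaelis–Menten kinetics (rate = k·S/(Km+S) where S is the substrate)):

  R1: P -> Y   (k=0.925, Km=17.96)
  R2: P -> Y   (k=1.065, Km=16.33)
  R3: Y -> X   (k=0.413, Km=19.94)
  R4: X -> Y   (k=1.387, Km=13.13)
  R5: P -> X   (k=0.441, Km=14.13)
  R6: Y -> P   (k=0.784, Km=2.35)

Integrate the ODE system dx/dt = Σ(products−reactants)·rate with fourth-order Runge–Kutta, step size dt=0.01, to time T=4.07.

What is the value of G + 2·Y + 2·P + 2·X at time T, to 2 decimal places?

Value at T = 194.61

Check how each reaction changes W = G + 2·Y + 2·P + 2·X (weight of products minus weight of reactants):
R1: P -> Y: (2·1) − (2·1) = 2 − 2 = 0
R2: P -> Y: (2·1) − (2·1) = 2 − 2 = 0
R3: Y -> X: (2·1) − (2·1) = 2 − 2 = 0
R4: X -> Y: (2·1) − (2·1) = 2 − 2 = 0
R5: P -> X: (2·1) − (2·1) = 2 − 2 = 0
R6: Y -> P: (2·1) − (2·1) = 2 − 2 = 0
Every reaction leaves W unchanged, so W is conserved and no simulation is needed: W(T) = W(0) = 36.55 + 2·23.99 + 2·30.16 + 2·24.88 = 194.61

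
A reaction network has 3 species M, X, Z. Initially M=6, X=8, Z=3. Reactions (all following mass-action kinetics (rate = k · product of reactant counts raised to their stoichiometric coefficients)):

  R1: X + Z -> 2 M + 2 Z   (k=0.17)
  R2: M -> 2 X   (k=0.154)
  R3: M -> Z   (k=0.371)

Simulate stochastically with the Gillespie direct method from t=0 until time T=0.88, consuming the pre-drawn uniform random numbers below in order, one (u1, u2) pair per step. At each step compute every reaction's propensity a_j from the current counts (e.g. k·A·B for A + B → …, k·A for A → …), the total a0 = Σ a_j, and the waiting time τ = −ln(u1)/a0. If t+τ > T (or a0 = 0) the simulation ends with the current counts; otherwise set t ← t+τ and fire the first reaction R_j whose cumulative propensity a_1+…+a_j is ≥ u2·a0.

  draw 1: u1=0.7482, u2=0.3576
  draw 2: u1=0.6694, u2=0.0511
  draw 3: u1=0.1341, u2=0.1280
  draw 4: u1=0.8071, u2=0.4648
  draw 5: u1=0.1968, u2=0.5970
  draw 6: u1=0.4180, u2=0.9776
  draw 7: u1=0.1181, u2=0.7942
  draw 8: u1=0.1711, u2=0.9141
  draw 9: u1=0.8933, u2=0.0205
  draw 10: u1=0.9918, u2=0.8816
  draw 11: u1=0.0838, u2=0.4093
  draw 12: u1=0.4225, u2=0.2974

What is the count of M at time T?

t=0.000: M=6 X=8 Z=3
Draw 1: a1=4.080, a2=0.924, a3=2.226, a0=7.230; τ=−ln(0.7482)/7.230=0.040 → t=0.040; u2·a0=0.3576·7.230=2.585 ≤ a1=4.080 → R1 fires; M=8 X=7 Z=4
Draw 2: a1=4.760, a2=1.232, a3=2.968, a0=8.960; τ=−ln(0.6694)/8.960=0.045 → t=0.085; u2·a0=0.0511·8.960=0.458 ≤ a1=4.760 → R1 fires; M=10 X=6 Z=5
Draw 3: a1=5.100, a2=1.540, a3=3.710, a0=10.350; τ=−ln(0.1341)/10.350=0.194 → t=0.279; u2·a0=0.1280·10.350=1.325 ≤ a1=5.100 → R1 fires; M=12 X=5 Z=6
Draw 4: a1=5.100, a2=1.848, a3=4.452, a0=11.400; τ=−ln(0.8071)/11.400=0.019 → t=0.298; u2·a0=0.4648·11.400=5.299; a1=5.100 < 5.299 ≤ a1+a2=6.948 → R2 fires; M=11 X=7 Z=6
Draw 5: a1=7.140, a2=1.694, a3=4.081, a0=12.915; τ=−ln(0.1968)/12.915=0.126 → t=0.424; u2·a0=0.5970·12.915=7.710; a1=7.140 < 7.710 ≤ a1+a2=8.834 → R2 fires; M=10 X=9 Z=6
Draw 6: a1=9.180, a2=1.540, a3=3.710, a0=14.430; τ=−ln(0.4180)/14.430=0.060 → t=0.484; u2·a0=0.9776·14.430=14.107; a1+a2=10.720 < 14.107 ≤ a1+…+a3=14.430 → R3 fires; M=9 X=9 Z=7
Draw 7: a1=10.710, a2=1.386, a3=3.339, a0=15.435; τ=−ln(0.1181)/15.435=0.138 → t=0.623; u2·a0=0.7942·15.435=12.258; a1+a2=12.096 < 12.258 ≤ a1+…+a3=15.435 → R3 fires; M=8 X=9 Z=8
Draw 8: a1=12.240, a2=1.232, a3=2.968, a0=16.440; τ=−ln(0.1711)/16.440=0.107 → t=0.730; u2·a0=0.9141·16.440=15.028; a1+a2=13.472 < 15.028 ≤ a1+…+a3=16.440 → R3 fires; M=7 X=9 Z=9
Draw 9: a1=13.770, a2=1.078, a3=2.597, a0=17.445; τ=−ln(0.8933)/17.445=0.006 → t=0.736; u2·a0=0.0205·17.445=0.358 ≤ a1=13.770 → R1 fires; M=9 X=8 Z=10
Draw 10: a1=13.600, a2=1.386, a3=3.339, a0=18.325; τ=−ln(0.9918)/18.325=0.000 → t=0.737; u2·a0=0.8816·18.325=16.155; a1+a2=14.986 < 16.155 ≤ a1+…+a3=18.325 → R3 fires; M=8 X=8 Z=11
Draw 11: a1=14.960, a2=1.232, a3=2.968, a0=19.160; τ=−ln(0.0838)/19.160=0.129 → t=0.866; u2·a0=0.4093·19.160=7.842 ≤ a1=14.960 → R1 fires; M=10 X=7 Z=12
Draw 12: a1=14.280, a2=1.540, a3=3.710, a0=19.530; τ=−ln(0.4225)/19.530=0.044 → t=0.910 > T=0.88: stop.
Read off M at T=0.88: 10

M at T = 10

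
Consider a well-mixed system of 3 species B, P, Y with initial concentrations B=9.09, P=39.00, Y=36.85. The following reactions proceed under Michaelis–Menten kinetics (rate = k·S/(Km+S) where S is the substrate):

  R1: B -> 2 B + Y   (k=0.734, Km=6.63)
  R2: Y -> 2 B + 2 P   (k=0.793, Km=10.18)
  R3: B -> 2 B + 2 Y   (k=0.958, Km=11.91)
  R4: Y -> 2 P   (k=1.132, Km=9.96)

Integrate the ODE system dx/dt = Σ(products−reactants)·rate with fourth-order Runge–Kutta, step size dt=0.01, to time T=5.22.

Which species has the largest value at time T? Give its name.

Dominant species at T: P

RK4 with dt=0.01: 522 steps to T=5.22. Trajectory (selected grid times):
t=0.00: B=9.09 P=39.00 Y=36.85
t=0.58: B=10.31 P=40.75 Y=36.72
t=1.16: B=11.56 P=42.51 Y=36.64
t=1.74: B=12.84 P=44.26 Y=36.61
t=2.32: B=14.14 P=46.01 Y=36.61
t=2.90: B=15.46 P=47.76 Y=36.64
t=3.48: B=16.80 P=49.52 Y=36.70
t=4.06: B=18.16 P=51.27 Y=36.80
t=4.64: B=19.54 P=53.02 Y=36.92
t=5.22: B=20.93 P=54.78 Y=37.06
At T=5.22: B=20.93 P=54.78 Y=37.06; the largest is P.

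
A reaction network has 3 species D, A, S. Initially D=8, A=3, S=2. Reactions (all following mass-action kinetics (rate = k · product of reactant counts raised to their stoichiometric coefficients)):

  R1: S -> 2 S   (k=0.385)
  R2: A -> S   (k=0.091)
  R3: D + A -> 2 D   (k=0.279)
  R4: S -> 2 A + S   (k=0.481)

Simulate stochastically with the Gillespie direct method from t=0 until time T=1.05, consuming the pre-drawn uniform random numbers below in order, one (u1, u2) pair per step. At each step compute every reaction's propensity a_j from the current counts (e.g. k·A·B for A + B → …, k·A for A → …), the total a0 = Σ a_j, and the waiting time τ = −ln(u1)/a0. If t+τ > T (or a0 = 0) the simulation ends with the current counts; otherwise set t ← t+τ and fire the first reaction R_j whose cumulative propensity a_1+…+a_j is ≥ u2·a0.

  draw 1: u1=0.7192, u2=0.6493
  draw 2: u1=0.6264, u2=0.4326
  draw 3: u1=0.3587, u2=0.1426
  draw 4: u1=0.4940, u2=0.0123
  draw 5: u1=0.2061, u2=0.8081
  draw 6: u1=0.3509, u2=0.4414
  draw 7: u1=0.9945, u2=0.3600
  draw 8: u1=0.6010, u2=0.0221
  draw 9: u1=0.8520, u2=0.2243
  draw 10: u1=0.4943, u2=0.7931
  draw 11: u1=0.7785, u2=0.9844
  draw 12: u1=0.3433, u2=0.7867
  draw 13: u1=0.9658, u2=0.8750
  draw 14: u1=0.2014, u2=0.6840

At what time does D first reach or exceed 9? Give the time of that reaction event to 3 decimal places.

Threshold first reached at t = 0.038

t=0.000: D=8 A=3 S=2
Draw 1: a1=0.770, a2=0.273, a3=6.696, a4=0.962, a0=8.701; τ=−ln(0.7192)/8.701=0.038 → t=0.038; u2·a0=0.6493·8.701=5.650; a1+a2=1.043 < 5.650 ≤ a1+…+a3=7.739 → R3 fires; D=9 A=2 S=2
Draw 2: a1=0.770, a2=0.182, a3=5.022, a4=0.962, a0=6.936; τ=−ln(0.6264)/6.936=0.067 → t=0.105; u2·a0=0.4326·6.936=3.001; a1+a2=0.952 < 3.001 ≤ a1+…+a3=5.974 → R3 fires; D=10 A=1 S=2
Draw 3: a1=0.770, a2=0.091, a3=2.790, a4=0.962, a0=4.613; τ=−ln(0.3587)/4.613=0.222 → t=0.328; u2·a0=0.1426·4.613=0.658 ≤ a1=0.770 → R1 fires; D=10 A=1 S=3
Draw 4: a1=1.155, a2=0.091, a3=2.790, a4=1.443, a0=5.479; τ=−ln(0.4940)/5.479=0.129 → t=0.456; u2·a0=0.0123·5.479=0.067 ≤ a1=1.155 → R1 fires; D=10 A=1 S=4
Draw 5: a1=1.540, a2=0.091, a3=2.790, a4=1.924, a0=6.345; τ=−ln(0.2061)/6.345=0.249 → t=0.705; u2·a0=0.8081·6.345=5.127; a1+…+a3=4.421 < 5.127 ≤ a1+…+a4=6.345 → R4 fires; D=10 A=3 S=4
Draw 6: a1=1.540, a2=0.273, a3=8.370, a4=1.924, a0=12.107; τ=−ln(0.3509)/12.107=0.086 → t=0.792; u2·a0=0.4414·12.107=5.344; a1+a2=1.813 < 5.344 ≤ a1+…+a3=10.183 → R3 fires; D=11 A=2 S=4
Draw 7: a1=1.540, a2=0.182, a3=6.138, a4=1.924, a0=9.784; τ=−ln(0.9945)/9.784=0.001 → t=0.792; u2·a0=0.3600·9.784=3.522; a1+a2=1.722 < 3.522 ≤ a1+…+a3=7.860 → R3 fires; D=12 A=1 S=4
Draw 8: a1=1.540, a2=0.091, a3=3.348, a4=1.924, a0=6.903; τ=−ln(0.6010)/6.903=0.074 → t=0.866; u2·a0=0.0221·6.903=0.153 ≤ a1=1.540 → R1 fires; D=12 A=1 S=5
Draw 9: a1=1.925, a2=0.091, a3=3.348, a4=2.405, a0=7.769; τ=−ln(0.8520)/7.769=0.021 → t=0.887; u2·a0=0.2243·7.769=1.743 ≤ a1=1.925 → R1 fires; D=12 A=1 S=6
Draw 10: a1=2.310, a2=0.091, a3=3.348, a4=2.886, a0=8.635; τ=−ln(0.4943)/8.635=0.082 → t=0.968; u2·a0=0.7931·8.635=6.848; a1+…+a3=5.749 < 6.848 ≤ a1+…+a4=8.635 → R4 fires; D=12 A=3 S=6
Draw 11: a1=2.310, a2=0.273, a3=10.044, a4=2.886, a0=15.513; τ=−ln(0.7785)/15.513=0.016 → t=0.984; u2·a0=0.9844·15.513=15.271; a1+…+a3=12.627 < 15.271 ≤ a1+…+a4=15.513 → R4 fires; D=12 A=5 S=6
Draw 12: a1=2.310, a2=0.455, a3=16.740, a4=2.886, a0=22.391; τ=−ln(0.3433)/22.391=0.048 → t=1.032; u2·a0=0.7867·22.391=17.615; a1+a2=2.765 < 17.615 ≤ a1+…+a3=19.505 → R3 fires; D=13 A=4 S=6
Draw 13: a1=2.310, a2=0.364, a3=14.508, a4=2.886, a0=20.068; τ=−ln(0.9658)/20.068=0.002 → t=1.034; u2·a0=0.8750·20.068=17.559; a1+…+a3=17.182 < 17.559 ≤ a1+…+a4=20.068 → R4 fires; D=13 A=6 S=6
Draw 14: a1=2.310, a2=0.546, a3=21.762, a4=2.886, a0=27.504; τ=−ln(0.2014)/27.504=0.058 → t=1.092 > T=1.05: stop.
D first becomes ≥ 9 when it reaches 9 at the event at t=0.038.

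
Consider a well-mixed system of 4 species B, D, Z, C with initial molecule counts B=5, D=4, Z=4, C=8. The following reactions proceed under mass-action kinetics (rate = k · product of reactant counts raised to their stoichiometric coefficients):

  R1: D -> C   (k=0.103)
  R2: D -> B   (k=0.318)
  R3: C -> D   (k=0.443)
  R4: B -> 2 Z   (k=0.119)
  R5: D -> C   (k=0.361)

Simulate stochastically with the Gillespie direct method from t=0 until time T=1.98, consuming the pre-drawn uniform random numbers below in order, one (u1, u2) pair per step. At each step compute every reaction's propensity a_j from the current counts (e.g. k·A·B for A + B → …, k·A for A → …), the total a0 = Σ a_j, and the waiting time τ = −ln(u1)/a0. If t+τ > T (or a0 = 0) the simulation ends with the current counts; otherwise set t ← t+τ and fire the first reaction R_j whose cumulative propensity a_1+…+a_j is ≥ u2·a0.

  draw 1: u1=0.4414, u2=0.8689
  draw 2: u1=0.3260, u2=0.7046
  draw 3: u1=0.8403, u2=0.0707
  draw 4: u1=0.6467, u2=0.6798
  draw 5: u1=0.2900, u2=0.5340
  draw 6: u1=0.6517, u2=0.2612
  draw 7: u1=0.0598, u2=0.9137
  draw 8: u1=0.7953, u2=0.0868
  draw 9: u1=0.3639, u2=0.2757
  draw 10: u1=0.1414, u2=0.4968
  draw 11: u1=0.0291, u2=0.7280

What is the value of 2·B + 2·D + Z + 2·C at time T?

Value at T = 38

Check how each reaction changes W = 2·B + 2·D + Z + 2·C (weight of products minus weight of reactants):
R1: D -> C: (2·1) − (2·1) = 2 − 2 = 0
R2: D -> B: (2·1) − (2·1) = 2 − 2 = 0
R3: C -> D: (2·1) − (2·1) = 2 − 2 = 0
R4: B -> 2 Z: (1·2) − (2·1) = 2 − 2 = 0
R5: D -> C: (2·1) − (2·1) = 2 − 2 = 0
Every reaction leaves W unchanged, so W is conserved and no simulation is needed: W(T) = W(0) = 2·5 + 2·4 + 4 + 2·8 = 38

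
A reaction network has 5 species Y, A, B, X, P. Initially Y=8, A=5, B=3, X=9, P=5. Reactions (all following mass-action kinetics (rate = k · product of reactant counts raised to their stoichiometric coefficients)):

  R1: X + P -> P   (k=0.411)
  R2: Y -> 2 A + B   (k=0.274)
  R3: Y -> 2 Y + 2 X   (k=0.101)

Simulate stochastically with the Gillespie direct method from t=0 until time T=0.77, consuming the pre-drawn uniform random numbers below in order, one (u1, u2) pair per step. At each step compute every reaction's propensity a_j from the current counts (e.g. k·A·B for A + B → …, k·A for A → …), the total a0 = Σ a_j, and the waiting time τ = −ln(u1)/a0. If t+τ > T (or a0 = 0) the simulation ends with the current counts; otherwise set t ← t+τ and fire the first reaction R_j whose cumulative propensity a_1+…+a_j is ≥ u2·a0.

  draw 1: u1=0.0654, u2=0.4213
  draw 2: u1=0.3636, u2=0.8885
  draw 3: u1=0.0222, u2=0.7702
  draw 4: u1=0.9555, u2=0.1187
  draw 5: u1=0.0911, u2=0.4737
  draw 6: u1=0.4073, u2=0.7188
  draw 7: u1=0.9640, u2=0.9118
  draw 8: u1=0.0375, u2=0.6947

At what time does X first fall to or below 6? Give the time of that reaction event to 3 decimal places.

Threshold first reached at t = 0.381

t=0.000: Y=8 A=5 B=3 X=9 P=5
Draw 1: a1=18.495, a2=2.192, a3=0.808, a0=21.495; τ=−ln(0.0654)/21.495=0.127 → t=0.127; u2·a0=0.4213·21.495=9.056 ≤ a1=18.495 → R1 fires; Y=8 A=5 B=3 X=8 P=5
Draw 2: a1=16.440, a2=2.192, a3=0.808, a0=19.440; τ=−ln(0.3636)/19.440=0.052 → t=0.179; u2·a0=0.8885·19.440=17.272; a1=16.440 < 17.272 ≤ a1+a2=18.632 → R2 fires; Y=7 A=7 B=4 X=8 P=5
Draw 3: a1=16.440, a2=1.918, a3=0.707, a0=19.065; τ=−ln(0.0222)/19.065=0.200 → t=0.379; u2·a0=0.7702·19.065=14.684 ≤ a1=16.440 → R1 fires; Y=7 A=7 B=4 X=7 P=5
Draw 4: a1=14.385, a2=1.918, a3=0.707, a0=17.010; τ=−ln(0.9555)/17.010=0.003 → t=0.381; u2·a0=0.1187·17.010=2.019 ≤ a1=14.385 → R1 fires; Y=7 A=7 B=4 X=6 P=5
Draw 5: a1=12.330, a2=1.918, a3=0.707, a0=14.955; τ=−ln(0.0911)/14.955=0.160 → t=0.542; u2·a0=0.4737·14.955=7.084 ≤ a1=12.330 → R1 fires; Y=7 A=7 B=4 X=5 P=5
Draw 6: a1=10.275, a2=1.918, a3=0.707, a0=12.900; τ=−ln(0.4073)/12.900=0.070 → t=0.611; u2·a0=0.7188·12.900=9.273 ≤ a1=10.275 → R1 fires; Y=7 A=7 B=4 X=4 P=5
Draw 7: a1=8.220, a2=1.918, a3=0.707, a0=10.845; τ=−ln(0.9640)/10.845=0.003 → t=0.615; u2·a0=0.9118·10.845=9.888; a1=8.220 < 9.888 ≤ a1+a2=10.138 → R2 fires; Y=6 A=9 B=5 X=4 P=5
Draw 8: a1=8.220, a2=1.644, a3=0.606, a0=10.470; τ=−ln(0.0375)/10.470=0.314 → t=0.928 > T=0.77: stop.
X first becomes ≤ 6 when it reaches 6 at the event at t=0.381.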